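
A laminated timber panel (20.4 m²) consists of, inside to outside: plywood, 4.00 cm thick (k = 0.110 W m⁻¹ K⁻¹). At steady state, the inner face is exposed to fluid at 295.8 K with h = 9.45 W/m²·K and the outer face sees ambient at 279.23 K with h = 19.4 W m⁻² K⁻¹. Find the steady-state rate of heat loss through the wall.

Q = 649 W

Resistance network (inner→outer):
  R_conv,in = 1/(hA) = 1/(9.45·20.4) = 0.005187 K/W
  R_plywood = L/(kA) = 0.0400/(0.110·20.4) = 0.01783 K/W
  R_conv,out = 1/(hA) = 1/(19.4·20.4) = 0.002527 K/W
ΣR = 0.005187 + 0.01783 + 0.002527 = 0.02554 K/W
Q = ΔT/ΣR = (295.8 K − 279.23 K)/0.02554 = 649 W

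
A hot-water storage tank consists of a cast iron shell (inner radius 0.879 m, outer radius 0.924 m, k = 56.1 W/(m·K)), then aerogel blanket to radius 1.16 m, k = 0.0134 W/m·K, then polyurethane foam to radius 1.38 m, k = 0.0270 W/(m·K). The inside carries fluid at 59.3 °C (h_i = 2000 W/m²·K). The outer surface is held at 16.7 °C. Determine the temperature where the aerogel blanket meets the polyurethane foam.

Series thermal resistances, inner to outer:
  R_conv,in = 1/(4πr²h) = 1/(4π·0.879²·2000) = 5.150×10^-5 K/W
  R_cast iron = (1/0.879 − 1/0.924)/(4πk) = 0.05541/(4π·56.1) = 7.859×10^-5 K/W
  R_aerogel blanket = (1/0.924 − 1/1.16)/(4πk) = 0.2202/(4π·0.0134) = 1.308 K/W
  R_polyurethane foam = (1/1.16 − 1/1.38)/(4πk) = 0.1374/(4π·0.0270) = 0.4051 K/W
ΣR = 5.150×10^-5 + 7.859×10^-5 + 1.308 + 0.4051 = 1.713 K/W
Q = ΔT/ΣR = (59.3 °C − 16.7 °C)/1.713 = 24.87 W
From the inner boundary to the aerogel blanket/polyurethane foam interface, ΣR_partial = 1.308 K/W.
T_interface = T_in − Q·ΣR_partial = 59.3 °C − (24.87)(1.308) = 26.8 °C

T = 26.8 °C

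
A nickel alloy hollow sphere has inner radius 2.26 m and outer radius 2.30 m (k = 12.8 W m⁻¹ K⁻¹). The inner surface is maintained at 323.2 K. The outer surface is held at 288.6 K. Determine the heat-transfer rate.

Q = 4πk·ΔT/(1/r₁ − 1/r₂) = 4π × 12.8 × 34.6 / (1/2.26 − 1/2.30) = 7.23×10^5 W

Q = 7.23×10^5 W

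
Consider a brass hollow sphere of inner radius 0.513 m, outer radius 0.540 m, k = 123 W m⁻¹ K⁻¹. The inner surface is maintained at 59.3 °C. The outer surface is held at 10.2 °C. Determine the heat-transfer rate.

Q = 7.79×10^5 W

Q = 4πk·ΔT/(1/r₁ − 1/r₂) = 4π × 123 × 49.1 / (1/0.513 − 1/0.540) = 7.79×10^5 W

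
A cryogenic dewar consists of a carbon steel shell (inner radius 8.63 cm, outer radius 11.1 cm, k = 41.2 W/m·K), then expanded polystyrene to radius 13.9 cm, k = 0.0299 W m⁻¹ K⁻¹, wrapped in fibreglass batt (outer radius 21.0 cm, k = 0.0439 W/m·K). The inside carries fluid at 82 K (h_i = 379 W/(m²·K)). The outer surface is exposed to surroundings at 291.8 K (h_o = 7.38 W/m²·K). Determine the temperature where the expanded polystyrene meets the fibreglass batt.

T = 189.2 K

Series thermal resistances, inner to outer:
  R_conv,in = 1/(4πr²h) = 1/(4π·0.0863²·379) = 0.02819 K/W
  R_carbon steel = (1/0.0863 − 1/0.111)/(4πk) = 2.578/(4π·41.2) = 0.004980 K/W
  R_expanded polystyrene = (1/0.111 − 1/0.139)/(4πk) = 1.815/(4π·0.0299) = 4.830 K/W
  R_fibreglass batt = (1/0.139 − 1/0.210)/(4πk) = 2.432/(4π·0.0439) = 4.409 K/W
  R_conv,out = 1/(4πr²h) = 1/(4π·0.210²·7.38) = 0.2445 K/W
ΣR = 0.02819 + 0.004980 + 4.830 + 4.409 + 0.2445 = 9.517 K/W
Q = ΔT/ΣR = (82 K − 291.8 K)/9.517 = -22.04 W
From the inner boundary to the expanded polystyrene/fibreglass batt interface, ΣR_partial = 4.863 K/W.
T_interface = T_in − Q·ΣR_partial = 82 K − (-22.04)(4.863) = 189.2 K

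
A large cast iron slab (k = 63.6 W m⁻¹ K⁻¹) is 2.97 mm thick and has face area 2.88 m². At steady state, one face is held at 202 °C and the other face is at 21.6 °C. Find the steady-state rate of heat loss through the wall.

Q = kA·ΔT/L = 63.6 × 2.88 × |202 °C − 21.6 °C| / 0.00297 = 1.11×10^7 W

Q = 11100 kW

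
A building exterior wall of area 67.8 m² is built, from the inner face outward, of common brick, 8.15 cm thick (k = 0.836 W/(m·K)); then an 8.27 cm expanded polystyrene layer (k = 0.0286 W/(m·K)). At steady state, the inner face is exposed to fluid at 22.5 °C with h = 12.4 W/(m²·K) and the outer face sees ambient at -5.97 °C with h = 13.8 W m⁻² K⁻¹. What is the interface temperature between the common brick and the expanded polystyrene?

T = 20.9 °C

Series thermal resistances, inner to outer:
  R_conv,in = 1/(hA) = 1/(12.4·67.8) = 0.001189 K/W
  R_common brick = L/(kA) = 0.0815/(0.836·67.8) = 0.001438 K/W
  R_expanded polystyrene = L/(kA) = 0.0827/(0.0286·67.8) = 0.04265 K/W
  R_conv,out = 1/(hA) = 1/(13.8·67.8) = 0.001069 K/W
ΣR = 0.001189 + 0.001438 + 0.04265 + 0.001069 = 0.04635 K/W
Q = ΔT/ΣR = (22.5 °C − -5.97 °C)/0.04635 = 614.2 W
From the inner boundary to the common brick/expanded polystyrene interface, ΣR_partial = 0.002627 K/W.
T_interface = T_in − Q·ΣR_partial = 22.5 °C − (614.2)(0.002627) = 20.9 °C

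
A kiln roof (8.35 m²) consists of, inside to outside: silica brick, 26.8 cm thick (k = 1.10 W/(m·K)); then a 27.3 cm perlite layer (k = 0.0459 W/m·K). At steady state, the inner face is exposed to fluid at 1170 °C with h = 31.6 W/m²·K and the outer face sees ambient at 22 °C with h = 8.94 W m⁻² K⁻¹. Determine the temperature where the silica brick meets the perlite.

T = 1120 °C

Resistance network (inner→outer):
  R_conv,in = 1/(hA) = 1/(31.6·8.35) = 0.003790 K/W
  R_silica brick = L/(kA) = 0.268/(1.10·8.35) = 0.02918 K/W
  R_perlite = L/(kA) = 0.273/(0.0459·8.35) = 0.7123 K/W
  R_conv,out = 1/(hA) = 1/(8.94·8.35) = 0.01340 K/W
ΣR = 0.003790 + 0.02918 + 0.7123 + 0.01340 = 0.7587 K/W
Q = ΔT/ΣR = (1170 °C − 22 °C)/0.7587 = 1513 W
From the inner boundary to the silica brick/perlite interface, ΣR_partial = 0.03297 K/W.
T_interface = T_in − Q·ΣR_partial = 1170 °C − (1513)(0.03297) = 1120 °C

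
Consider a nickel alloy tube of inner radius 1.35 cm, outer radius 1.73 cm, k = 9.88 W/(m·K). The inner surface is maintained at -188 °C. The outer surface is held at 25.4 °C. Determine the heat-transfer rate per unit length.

Q' = 2πk·ΔT/ln(r₂/r₁) = 2π × 9.88 × 213.4 / ln(0.0173/0.0135) = 53400 W/m

Q' = 53.4 kW/m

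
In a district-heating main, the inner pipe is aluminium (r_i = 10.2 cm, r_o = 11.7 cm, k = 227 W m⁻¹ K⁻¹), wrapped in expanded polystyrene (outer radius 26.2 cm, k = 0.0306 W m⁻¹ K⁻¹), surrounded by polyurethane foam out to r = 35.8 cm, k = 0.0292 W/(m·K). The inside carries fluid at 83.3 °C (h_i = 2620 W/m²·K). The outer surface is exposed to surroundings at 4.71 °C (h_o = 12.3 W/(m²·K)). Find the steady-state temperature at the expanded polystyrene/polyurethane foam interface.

T = 27.7 °C

Series thermal resistances, inner to outer:
  R'_conv,in = 1/(2πr h) = 1/(2π·0.102·2620) = 5.956×10^-4 m·K/W
  R'_aluminium = ln(0.117/0.102)/(2πk) = 0.1372/(2π·227) = 9.619×10^-5 m·K/W
  R'_expanded polystyrene = ln(0.262/0.117)/(2πk) = 0.8062/(2π·0.0306) = 4.193 m·K/W
  R'_polyurethane foam = ln(0.358/0.262)/(2πk) = 0.3122/(2π·0.0292) = 1.702 m·K/W
  R'_conv,out = 1/(2πr h) = 1/(2π·0.358·12.3) = 0.03614 m·K/W
ΣR = 5.956×10^-4 + 9.619×10^-5 + 4.193 + 1.702 + 0.03614 = 5.932 m·K/W
Q' = ΔT/ΣR = (83.3 °C − 4.71 °C)/5.932 = 13.25 W/m
From the inner boundary to the expanded polystyrene/polyurethane foam interface, ΣR_partial = 4.194 m·K/W.
T_interface = T_in − Q'·ΣR_partial = 83.3 °C − (13.25)(4.194) = 27.7 °C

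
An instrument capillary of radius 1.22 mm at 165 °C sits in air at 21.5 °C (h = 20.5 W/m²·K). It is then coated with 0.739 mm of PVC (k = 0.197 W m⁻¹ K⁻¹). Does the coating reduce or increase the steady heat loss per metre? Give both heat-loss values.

Critical radius for a cylinder: r_cr = k/h = 0.00961 m = 0.961 cm.
Outer radius after coating: r₂ = 0.00122 + 7.39×10^-4 = 0.001959 m.
Since r₁ < r_cr and r₂ ≤ r_cr, the coating moves toward the maximum at r_cr — heat loss rises.
Bare: R = 1/(2πr₁h) = 6.364 m·K/W; Q = 143.5/6.364 = 22.5 W/m.
Coated: R = R_cond + R_conv = 4.346 m·K/W; Q = 143.5/4.346 = 33.0 W/m.

increases: 22.5 → 33.0 W/m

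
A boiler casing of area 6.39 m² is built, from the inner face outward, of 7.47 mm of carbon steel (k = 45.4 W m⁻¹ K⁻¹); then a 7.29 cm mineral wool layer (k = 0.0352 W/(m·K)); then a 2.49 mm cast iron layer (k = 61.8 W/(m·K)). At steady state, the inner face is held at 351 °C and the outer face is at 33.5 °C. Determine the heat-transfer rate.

Treat each layer as a resistance in series:
  R_carbon steel = L/(kA) = 0.00747/(45.4·6.39) = 2.575×10^-5 K/W
  R_mineral wool = L/(kA) = 0.0729/(0.0352·6.39) = 0.3241 K/W
  R_cast iron = L/(kA) = 0.00249/(61.8·6.39) = 6.305×10^-6 K/W
ΣR = 2.575×10^-5 + 0.3241 + 6.305×10^-6 = 0.3241 K/W
Q = ΔT/ΣR = (351 °C − 33.5 °C)/0.3241 = 980 W

Q = 980 W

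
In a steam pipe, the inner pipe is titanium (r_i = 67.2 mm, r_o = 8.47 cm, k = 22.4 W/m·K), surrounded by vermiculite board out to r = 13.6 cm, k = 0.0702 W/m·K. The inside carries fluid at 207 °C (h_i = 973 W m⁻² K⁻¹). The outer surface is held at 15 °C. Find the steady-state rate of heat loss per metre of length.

Series thermal resistances, inner to outer:
  R'_conv,in = 1/(2πr h) = 1/(2π·0.0672·973) = 0.002434 m·K/W
  R'_titanium = ln(0.0847/0.0672)/(2πk) = 0.2314/(2π·22.4) = 0.001644 m·K/W
  R'_vermiculite board = ln(0.136/0.0847)/(2πk) = 0.4735/(2π·0.0702) = 1.074 m·K/W
ΣR = 0.002434 + 0.001644 + 1.074 = 1.078 m·K/W
Q' = ΔT/ΣR = (207 °C − 15 °C)/1.078 = 178 W/m

Q' = 178 W/m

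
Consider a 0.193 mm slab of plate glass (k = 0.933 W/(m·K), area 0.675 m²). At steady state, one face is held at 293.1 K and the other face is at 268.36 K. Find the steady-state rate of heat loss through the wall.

Q = kA·ΔT/L = 0.933 × 0.675 × |293.1 K − 268.36 K| / 1.93×10^-4 = 80700 W

Q = 80700 W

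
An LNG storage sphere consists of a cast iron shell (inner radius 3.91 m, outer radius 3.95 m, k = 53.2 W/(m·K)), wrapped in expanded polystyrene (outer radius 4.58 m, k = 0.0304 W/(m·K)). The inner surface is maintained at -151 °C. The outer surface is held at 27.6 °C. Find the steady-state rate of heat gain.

Treat each layer as a resistance in series:
  R_cast iron = (1/3.91 − 1/3.95)/(4πk) = 0.002590/(4π·53.2) = 3.874×10^-6 K/W
  R_expanded polystyrene = (1/3.95 − 1/4.58)/(4πk) = 0.03482/(4π·0.0304) = 0.09116 K/W
ΣR = 3.874×10^-6 + 0.09116 = 0.09116 K/W
Q = ΔT/ΣR = (-151 °C − 27.6 °C)/0.09116 = -1960 W
(Negative Q ⇒ heat flows inward; heat gain = 1960 W.)

Q = 1960 W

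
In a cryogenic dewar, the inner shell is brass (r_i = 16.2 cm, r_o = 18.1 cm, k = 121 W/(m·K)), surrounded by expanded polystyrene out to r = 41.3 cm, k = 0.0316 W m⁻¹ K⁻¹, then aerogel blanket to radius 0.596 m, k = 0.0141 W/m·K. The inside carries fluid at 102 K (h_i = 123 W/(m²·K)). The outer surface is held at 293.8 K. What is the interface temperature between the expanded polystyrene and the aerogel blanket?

Series thermal resistances, inner to outer:
  R_conv,in = 1/(4πr²h) = 1/(4π·0.162²·123) = 0.02465 K/W
  R_brass = (1/0.162 − 1/0.181)/(4πk) = 0.6480/(4π·121) = 4.262×10^-4 K/W
  R_expanded polystyrene = (1/0.181 − 1/0.413)/(4πk) = 3.104/(4π·0.0316) = 7.816 K/W
  R_aerogel blanket = (1/0.413 − 1/0.596)/(4πk) = 0.7435/(4π·0.0141) = 4.196 K/W
ΣR = 0.02465 + 4.262×10^-4 + 7.816 + 4.196 = 12.04 K/W
Q = ΔT/ΣR = (102 K − 293.8 K)/12.04 = -15.93 W
From the inner boundary to the expanded polystyrene/aerogel blanket interface, ΣR_partial = 7.841 K/W.
T_interface = T_in − Q·ΣR_partial = 102 K − (-15.93)(7.841) = 226.9 K

T = 226.9 K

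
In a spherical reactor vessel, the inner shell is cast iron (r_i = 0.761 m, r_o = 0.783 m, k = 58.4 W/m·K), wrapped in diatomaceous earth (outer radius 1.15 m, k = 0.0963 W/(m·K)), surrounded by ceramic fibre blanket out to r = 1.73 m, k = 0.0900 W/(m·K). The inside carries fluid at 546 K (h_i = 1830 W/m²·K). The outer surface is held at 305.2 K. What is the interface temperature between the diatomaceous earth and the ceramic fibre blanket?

T = 410 K

Series thermal resistances, inner to outer:
  R_conv,in = 1/(4πr²h) = 1/(4π·0.761²·1830) = 7.509×10^-5 K/W
  R_cast iron = (1/0.761 − 1/0.783)/(4πk) = 0.03692/(4π·58.4) = 5.031×10^-5 K/W
  R_diatomaceous earth = (1/0.783 − 1/1.15)/(4πk) = 0.4076/(4π·0.0963) = 0.3368 K/W
  R_ceramic fibre blanket = (1/1.15 − 1/1.73)/(4πk) = 0.2915/(4π·0.0900) = 0.2578 K/W
ΣR = 7.509×10^-5 + 5.031×10^-5 + 0.3368 + 0.2578 = 0.5947 K/W
Q = ΔT/ΣR = (546 K − 305.2 K)/0.5947 = 404.9 W
From the inner boundary to the diatomaceous earth/ceramic fibre blanket interface, ΣR_partial = 0.3369 K/W.
T_interface = T_in − Q·ΣR_partial = 546 K − (404.9)(0.3369) = 410 K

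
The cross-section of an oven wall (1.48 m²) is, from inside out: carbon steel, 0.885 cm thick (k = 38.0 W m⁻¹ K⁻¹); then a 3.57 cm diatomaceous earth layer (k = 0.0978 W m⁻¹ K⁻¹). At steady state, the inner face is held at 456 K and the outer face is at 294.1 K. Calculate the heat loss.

Resistance network (inner→outer):
  R_carbon steel = L/(kA) = 0.00885/(38.0·1.48) = 1.574×10^-4 K/W
  R_diatomaceous earth = L/(kA) = 0.0357/(0.0978·1.48) = 0.2466 K/W
ΣR = 1.574×10^-4 + 0.2466 = 0.2468 K/W
Q = ΔT/ΣR = (456 K − 294.1 K)/0.2468 = 656 W

Q = 656 W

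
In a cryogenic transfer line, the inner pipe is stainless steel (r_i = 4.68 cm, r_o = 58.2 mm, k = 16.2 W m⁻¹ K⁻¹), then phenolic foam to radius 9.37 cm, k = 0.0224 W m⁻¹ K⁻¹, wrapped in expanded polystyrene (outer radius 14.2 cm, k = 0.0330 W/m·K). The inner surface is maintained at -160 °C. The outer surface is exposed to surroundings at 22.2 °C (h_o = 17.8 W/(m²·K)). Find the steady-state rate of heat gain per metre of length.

Resistance network (inner→outer):
  R'_stainless steel = ln(0.0582/0.0468)/(2πk) = 0.2180/(2π·16.2) = 0.002142 m·K/W
  R'_phenolic foam = ln(0.0937/0.0582)/(2πk) = 0.4762/(2π·0.0224) = 3.384 m·K/W
  R'_expanded polystyrene = ln(0.142/0.0937)/(2πk) = 0.4157/(2π·0.0330) = 2.005 m·K/W
  R'_conv,out = 1/(2πr h) = 1/(2π·0.142·17.8) = 0.06297 m·K/W
ΣR = 0.002142 + 3.384 + 2.005 + 0.06297 = 5.454 m·K/W
Q' = ΔT/ΣR = (-160 °C − 22.2 °C)/5.454 = -33.4 W/m
(Negative Q' ⇒ heat flows inward; heat gain = 33.4 W/m.)

Q' = 33.4 W/m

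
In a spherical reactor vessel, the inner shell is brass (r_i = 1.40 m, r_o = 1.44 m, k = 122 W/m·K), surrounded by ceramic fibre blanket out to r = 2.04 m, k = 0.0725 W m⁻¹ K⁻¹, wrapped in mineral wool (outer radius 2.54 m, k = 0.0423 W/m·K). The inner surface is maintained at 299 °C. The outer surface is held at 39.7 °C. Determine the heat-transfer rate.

Q = 639 W

Resistance network (inner→outer):
  R_brass = (1/1.40 − 1/1.44)/(4πk) = 0.01984/(4π·122) = 1.294×10^-5 K/W
  R_ceramic fibre blanket = (1/1.44 − 1/2.04)/(4πk) = 0.2042/(4π·0.0725) = 0.2242 K/W
  R_mineral wool = (1/2.04 − 1/2.54)/(4πk) = 0.09650/(4π·0.0423) = 0.1815 K/W
ΣR = 1.294×10^-5 + 0.2242 + 0.1815 = 0.4057 K/W
Q = ΔT/ΣR = (299 °C − 39.7 °C)/0.4057 = 639 W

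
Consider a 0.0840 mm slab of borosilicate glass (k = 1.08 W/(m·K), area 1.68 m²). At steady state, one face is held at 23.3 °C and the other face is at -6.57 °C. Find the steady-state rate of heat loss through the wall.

Q = 6.45×10^5 W

Q = kA·ΔT/L = 1.08 × 1.68 × |23.3 °C − -6.57 °C| / 8.40×10^-5 = 6.45×10^5 W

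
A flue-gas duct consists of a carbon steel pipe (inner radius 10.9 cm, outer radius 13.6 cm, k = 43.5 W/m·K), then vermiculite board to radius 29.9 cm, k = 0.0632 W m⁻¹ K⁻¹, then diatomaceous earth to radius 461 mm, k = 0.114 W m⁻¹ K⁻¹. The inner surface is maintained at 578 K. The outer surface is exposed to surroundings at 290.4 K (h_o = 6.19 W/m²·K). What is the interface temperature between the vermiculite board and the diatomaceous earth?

T = 362.2 K

Series thermal resistances, inner to outer:
  R'_carbon steel = ln(0.136/0.109)/(2πk) = 0.2213/(2π·43.5) = 8.097×10^-4 m·K/W
  R'_vermiculite board = ln(0.299/0.136)/(2πk) = 0.7878/(2π·0.0632) = 1.984 m·K/W
  R'_diatomaceous earth = ln(0.461/0.299)/(2πk) = 0.4330/(2π·0.114) = 0.6044 m·K/W
  R'_conv,out = 1/(2πr h) = 1/(2π·0.461·6.19) = 0.05577 m·K/W
ΣR = 8.097×10^-4 + 1.984 + 0.6044 + 0.05577 = 2.645 m·K/W
Q' = ΔT/ΣR = (578 K − 290.4 K)/2.645 = 108.7 W/m
From the inner boundary to the vermiculite board/diatomaceous earth interface, ΣR_partial = 1.985 m·K/W.
T_interface = T_in − Q'·ΣR_partial = 578 K − (108.7)(1.985) = 362.2 K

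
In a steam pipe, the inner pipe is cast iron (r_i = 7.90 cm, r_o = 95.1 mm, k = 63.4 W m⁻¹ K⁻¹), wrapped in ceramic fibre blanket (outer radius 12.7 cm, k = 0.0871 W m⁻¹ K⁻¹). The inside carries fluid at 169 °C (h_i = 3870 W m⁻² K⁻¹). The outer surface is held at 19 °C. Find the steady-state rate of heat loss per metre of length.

Q' = 283 W/m

Series thermal resistances, inner to outer:
  R'_conv,in = 1/(2πr h) = 1/(2π·0.0790·3870) = 5.206×10^-4 m·K/W
  R'_cast iron = ln(0.0951/0.0790)/(2πk) = 0.1855/(2π·63.4) = 4.656×10^-4 m·K/W
  R'_ceramic fibre blanket = ln(0.127/0.0951)/(2πk) = 0.2893/(2π·0.0871) = 0.5286 m·K/W
ΣR = 5.206×10^-4 + 4.656×10^-4 + 0.5286 = 0.5296 m·K/W
Q' = ΔT/ΣR = (169 °C − 19 °C)/0.5296 = 283 W/m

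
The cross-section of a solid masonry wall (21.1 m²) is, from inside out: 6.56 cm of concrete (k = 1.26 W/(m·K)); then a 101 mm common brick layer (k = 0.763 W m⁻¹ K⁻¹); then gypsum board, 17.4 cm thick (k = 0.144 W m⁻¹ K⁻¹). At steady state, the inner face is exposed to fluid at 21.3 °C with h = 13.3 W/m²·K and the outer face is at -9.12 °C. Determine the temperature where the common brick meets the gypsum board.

Series thermal resistances, inner to outer:
  R_conv,in = 1/(hA) = 1/(13.3·21.1) = 0.003563 K/W
  R_concrete = L/(kA) = 0.0656/(1.26·21.1) = 0.002467 K/W
  R_common brick = L/(kA) = 0.101/(0.763·21.1) = 0.006274 K/W
  R_gypsum board = L/(kA) = 0.174/(0.144·21.1) = 0.05727 K/W
ΣR = 0.003563 + 0.002467 + 0.006274 + 0.05727 = 0.06957 K/W
Q = ΔT/ΣR = (21.3 °C − -9.12 °C)/0.06957 = 437.3 W
From the inner boundary to the common brick/gypsum board interface, ΣR_partial = 0.01230 K/W.
T_interface = T_in − Q·ΣR_partial = 21.3 °C − (437.3)(0.01230) = 15.9 °C

T = 15.9 °C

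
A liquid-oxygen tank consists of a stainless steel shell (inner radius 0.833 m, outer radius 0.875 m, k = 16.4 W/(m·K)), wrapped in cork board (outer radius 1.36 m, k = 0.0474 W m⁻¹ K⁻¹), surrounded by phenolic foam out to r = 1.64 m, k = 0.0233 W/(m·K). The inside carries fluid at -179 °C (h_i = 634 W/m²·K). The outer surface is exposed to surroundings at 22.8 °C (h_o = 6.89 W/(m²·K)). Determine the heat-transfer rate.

Q = 181 W

Treat each layer as a resistance in series:
  R_conv,in = 1/(4πr²h) = 1/(4π·0.833²·634) = 1.809×10^-4 K/W
  R_stainless steel = (1/0.833 − 1/0.875)/(4πk) = 0.05762/(4π·16.4) = 2.796×10^-4 K/W
  R_cork board = (1/0.875 − 1/1.36)/(4πk) = 0.4076/(4π·0.0474) = 0.6842 K/W
  R_phenolic foam = (1/1.36 − 1/1.64)/(4πk) = 0.1255/(4π·0.0233) = 0.4288 K/W
  R_conv,out = 1/(4πr²h) = 1/(4π·1.64²·6.89) = 0.004294 K/W
ΣR = 1.809×10^-4 + 2.796×10^-4 + 0.6842 + 0.4288 + 0.004294 = 1.118 K/W
Q = ΔT/ΣR = (-179 °C − 22.8 °C)/1.118 = -181 W
(Negative Q ⇒ heat flows inward; heat gain = 181 W.)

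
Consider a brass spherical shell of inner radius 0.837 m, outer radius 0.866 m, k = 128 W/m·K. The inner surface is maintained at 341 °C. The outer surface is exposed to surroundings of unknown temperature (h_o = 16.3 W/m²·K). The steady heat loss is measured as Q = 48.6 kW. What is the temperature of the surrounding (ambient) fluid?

T_out = 23.4 °C

Sum the resistances:
  R_brass = (1/0.837 − 1/0.866)/(4πk) = 0.04001/(4π·128) = 2.487×10^-5 K/W
  R_conv,out = 1/(4πr²h) = 1/(4π·0.866²·16.3) = 0.006510 K/W
ΣR = 0.006535 K/W
ΔT = Q·ΣR = 48600 × 0.006535 = 317.6 K
Heat flows outward, so T_out = T_in − ΔT = 341 − 317.6 = 23.4 °C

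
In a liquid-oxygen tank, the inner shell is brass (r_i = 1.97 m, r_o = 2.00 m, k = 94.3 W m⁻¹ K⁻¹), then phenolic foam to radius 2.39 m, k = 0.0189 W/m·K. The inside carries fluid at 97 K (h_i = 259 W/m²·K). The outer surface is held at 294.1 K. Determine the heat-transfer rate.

Resistance network (inner→outer):
  R_conv,in = 1/(4πr²h) = 1/(4π·1.97²·259) = 7.917×10^-5 K/W
  R_brass = (1/1.97 − 1/2.00)/(4πk) = 0.007614/(4π·94.3) = 6.425×10^-6 K/W
  R_phenolic foam = (1/2.00 − 1/2.39)/(4πk) = 0.08159/(4π·0.0189) = 0.3435 K/W
ΣR = 7.917×10^-5 + 6.425×10^-6 + 0.3435 = 0.3436 K/W
Q = ΔT/ΣR = (97 K − 294.1 K)/0.3436 = -574 W
(Negative Q ⇒ heat flows inward; heat gain = 574 W.)

Q = 574 W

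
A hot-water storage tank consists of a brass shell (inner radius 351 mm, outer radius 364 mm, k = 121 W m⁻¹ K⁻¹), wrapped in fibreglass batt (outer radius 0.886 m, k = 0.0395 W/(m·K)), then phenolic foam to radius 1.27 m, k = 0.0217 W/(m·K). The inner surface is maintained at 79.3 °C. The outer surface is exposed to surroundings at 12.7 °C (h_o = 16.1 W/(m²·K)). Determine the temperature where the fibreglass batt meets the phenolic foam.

Resistance network (inner→outer):
  R_brass = (1/0.351 − 1/0.364)/(4πk) = 0.1018/(4π·121) = 6.692×10^-5 K/W
  R_fibreglass batt = (1/0.364 − 1/0.886)/(4πk) = 1.619/(4π·0.0395) = 3.261 K/W
  R_phenolic foam = (1/0.886 − 1/1.27)/(4πk) = 0.3413/(4π·0.0217) = 1.251 K/W
  R_conv,out = 1/(4πr²h) = 1/(4π·1.27²·16.1) = 0.003064 K/W
ΣR = 6.692×10^-5 + 3.261 + 1.251 + 0.003064 = 4.515 K/W
Q = ΔT/ΣR = (79.3 °C − 12.7 °C)/4.515 = 14.75 W
From the inner boundary to the fibreglass batt/phenolic foam interface, ΣR_partial = 3.261 K/W.
T_interface = T_in − Q·ΣR_partial = 79.3 °C − (14.75)(3.261) = 31.2 °C

T = 31.2 °C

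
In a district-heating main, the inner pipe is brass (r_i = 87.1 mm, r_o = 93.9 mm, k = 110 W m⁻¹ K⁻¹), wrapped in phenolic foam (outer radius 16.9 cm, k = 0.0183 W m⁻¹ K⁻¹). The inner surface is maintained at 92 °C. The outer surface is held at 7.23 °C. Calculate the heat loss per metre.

Treat each layer as a resistance in series:
  R'_brass = ln(0.0939/0.0871)/(2πk) = 0.07517/(2π·110) = 1.088×10^-4 m·K/W
  R'_phenolic foam = ln(0.169/0.0939)/(2πk) = 0.5877/(2π·0.0183) = 5.111 m·K/W
ΣR = 1.088×10^-4 + 5.111 = 5.111 m·K/W
Q' = ΔT/ΣR = (92 °C − 7.23 °C)/5.111 = 16.6 W/m

Q' = 16.6 W/m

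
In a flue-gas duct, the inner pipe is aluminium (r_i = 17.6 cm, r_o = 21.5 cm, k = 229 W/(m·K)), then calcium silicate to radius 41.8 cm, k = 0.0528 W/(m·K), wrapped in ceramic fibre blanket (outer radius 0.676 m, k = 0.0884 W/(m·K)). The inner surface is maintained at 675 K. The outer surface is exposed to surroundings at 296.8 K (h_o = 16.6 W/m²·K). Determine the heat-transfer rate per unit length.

Resistance network (inner→outer):
  R'_aluminium = ln(0.215/0.176)/(2πk) = 0.2002/(2π·229) = 1.391×10^-4 m·K/W
  R'_calcium silicate = ln(0.418/0.215)/(2πk) = 0.6648/(2π·0.0528) = 2.004 m·K/W
  R'_ceramic fibre blanket = ln(0.676/0.418)/(2πk) = 0.4807/(2π·0.0884) = 0.8655 m·K/W
  R'_conv,out = 1/(2πr h) = 1/(2π·0.676·16.6) = 0.01418 m·K/W
ΣR = 1.391×10^-4 + 2.004 + 0.8655 + 0.01418 = 2.884 m·K/W
Q' = ΔT/ΣR = (675 K − 296.8 K)/2.884 = 131 W/m

Q' = 131 W/m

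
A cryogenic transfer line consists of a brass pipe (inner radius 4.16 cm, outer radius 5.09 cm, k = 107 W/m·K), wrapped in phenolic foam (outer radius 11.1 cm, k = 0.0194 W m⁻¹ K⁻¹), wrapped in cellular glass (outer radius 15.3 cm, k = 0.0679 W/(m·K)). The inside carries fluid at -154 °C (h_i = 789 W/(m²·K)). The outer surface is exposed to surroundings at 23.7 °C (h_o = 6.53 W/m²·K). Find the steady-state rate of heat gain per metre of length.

Series thermal resistances, inner to outer:
  R'_conv,in = 1/(2πr h) = 1/(2π·0.0416·789) = 0.004849 m·K/W
  R'_brass = ln(0.0509/0.0416)/(2πk) = 0.2018/(2π·107) = 3.001×10^-4 m·K/W
  R'_phenolic foam = ln(0.111/0.0509)/(2πk) = 0.7797/(2π·0.0194) = 6.396 m·K/W
  R'_cellular glass = ln(0.153/0.111)/(2πk) = 0.3209/(2π·0.0679) = 0.7522 m·K/W
  R'_conv,out = 1/(2πr h) = 1/(2π·0.153·6.53) = 0.1593 m·K/W
ΣR = 0.004849 + 3.001×10^-4 + 6.396 + 0.7522 + 0.1593 = 7.313 m·K/W
Q' = ΔT/ΣR = (-154 °C − 23.7 °C)/7.313 = -24.3 W/m
(Negative Q' ⇒ heat flows inward; heat gain = 24.3 W/m.)

Q' = 24.3 W/m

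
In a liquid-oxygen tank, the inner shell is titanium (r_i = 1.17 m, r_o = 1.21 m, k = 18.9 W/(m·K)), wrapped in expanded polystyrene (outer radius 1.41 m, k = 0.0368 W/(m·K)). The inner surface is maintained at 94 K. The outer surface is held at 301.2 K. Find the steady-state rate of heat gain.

Q = 817 W

Series thermal resistances, inner to outer:
  R_titanium = (1/1.17 − 1/1.21)/(4πk) = 0.02825/(4π·18.9) = 1.190×10^-4 K/W
  R_expanded polystyrene = (1/1.21 − 1/1.41)/(4πk) = 0.1172/(4π·0.0368) = 0.2535 K/W
ΣR = 1.190×10^-4 + 0.2535 = 0.2536 K/W
Q = ΔT/ΣR = (94 K − 301.2 K)/0.2536 = -817 W
(Negative Q ⇒ heat flows inward; heat gain = 817 W.)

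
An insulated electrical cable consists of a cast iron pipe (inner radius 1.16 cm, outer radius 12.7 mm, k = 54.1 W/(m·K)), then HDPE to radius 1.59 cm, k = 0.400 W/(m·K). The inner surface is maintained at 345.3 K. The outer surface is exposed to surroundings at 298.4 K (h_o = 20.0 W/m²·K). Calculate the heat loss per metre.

Treat each layer as a resistance in series:
  R'_cast iron = ln(0.0127/0.0116)/(2πk) = 0.09060/(2π·54.1) = 2.665×10^-4 m·K/W
  R'_HDPE = ln(0.0159/0.0127)/(2πk) = 0.2247/(2π·0.400) = 0.08941 m·K/W
  R'_conv,out = 1/(2πr h) = 1/(2π·0.0159·20.0) = 0.5005 m·K/W
ΣR = 2.665×10^-4 + 0.08941 + 0.5005 = 0.5902 m·K/W
Q' = ΔT/ΣR = (345.3 K − 298.4 K)/0.5902 = 79.5 W/m

Q' = 79.5 W/m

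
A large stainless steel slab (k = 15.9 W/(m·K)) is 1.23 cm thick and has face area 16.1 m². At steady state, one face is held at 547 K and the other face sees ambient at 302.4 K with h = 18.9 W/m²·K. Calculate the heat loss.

Series thermal resistances, inner to outer:
  R_stainless steel = L/(kA) = 0.0123/(15.9·16.1) = 4.805×10^-5 K/W
  R_conv,out = 1/(hA) = 1/(18.9·16.1) = 0.003286 K/W
ΣR = 4.805×10^-5 + 0.003286 = 0.003334 K/W
Q = ΔT/ΣR = (547 K − 302.4 K)/0.003334 = 73400 W

Q = 73400 W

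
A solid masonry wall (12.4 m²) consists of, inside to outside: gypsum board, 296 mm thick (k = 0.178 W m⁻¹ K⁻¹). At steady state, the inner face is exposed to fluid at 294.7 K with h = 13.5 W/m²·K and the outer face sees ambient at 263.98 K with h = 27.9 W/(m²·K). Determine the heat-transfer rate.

Series thermal resistances, inner to outer:
  R_conv,in = 1/(hA) = 1/(13.5·12.4) = 0.005974 K/W
  R_gypsum board = L/(kA) = 0.296/(0.178·12.4) = 0.1341 K/W
  R_conv,out = 1/(hA) = 1/(27.9·12.4) = 0.002891 K/W
ΣR = 0.005974 + 0.1341 + 0.002891 = 0.1430 K/W
Q = ΔT/ΣR = (294.7 K − 263.98 K)/0.1430 = 215 W

Q = 215 W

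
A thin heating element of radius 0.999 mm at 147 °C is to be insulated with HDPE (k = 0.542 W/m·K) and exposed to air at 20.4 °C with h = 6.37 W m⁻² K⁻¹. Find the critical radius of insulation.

r_cr = 8.51 cm

For a cylinder, r_cr = k_ins/h = 0.542/6.37 = 0.0851 m = 8.51 cm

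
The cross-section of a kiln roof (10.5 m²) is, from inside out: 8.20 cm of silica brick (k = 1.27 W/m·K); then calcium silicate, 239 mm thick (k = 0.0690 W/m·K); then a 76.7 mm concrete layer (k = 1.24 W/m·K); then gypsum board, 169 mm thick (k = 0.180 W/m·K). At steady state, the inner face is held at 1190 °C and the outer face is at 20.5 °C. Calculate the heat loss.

Q = 2.71 kW

Treat each layer as a resistance in series:
  R_silica brick = L/(kA) = 0.0820/(1.27·10.5) = 0.006149 K/W
  R_calcium silicate = L/(kA) = 0.239/(0.0690·10.5) = 0.3299 K/W
  R_concrete = L/(kA) = 0.0767/(1.24·10.5) = 0.005891 K/W
  R_gypsum board = L/(kA) = 0.169/(0.180·10.5) = 0.08942 K/W
ΣR = 0.006149 + 0.3299 + 0.005891 + 0.08942 = 0.4314 K/W
Q = ΔT/ΣR = (1190 °C − 20.5 °C)/0.4314 = 2710 W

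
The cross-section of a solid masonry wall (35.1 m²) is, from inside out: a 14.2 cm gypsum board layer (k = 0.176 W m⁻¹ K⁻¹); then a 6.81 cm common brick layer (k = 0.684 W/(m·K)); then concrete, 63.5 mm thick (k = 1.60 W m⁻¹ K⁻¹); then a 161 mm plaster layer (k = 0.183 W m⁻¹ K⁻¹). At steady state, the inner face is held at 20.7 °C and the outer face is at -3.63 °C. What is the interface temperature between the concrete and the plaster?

T = 8.09 °C

Treat each layer as a resistance in series:
  R_gypsum board = L/(kA) = 0.142/(0.176·35.1) = 0.02299 K/W
  R_common brick = L/(kA) = 0.0681/(0.684·35.1) = 0.002837 K/W
  R_concrete = L/(kA) = 0.0635/(1.60·35.1) = 0.001131 K/W
  R_plaster = L/(kA) = 0.161/(0.183·35.1) = 0.02506 K/W
ΣR = 0.02299 + 0.002837 + 0.001131 + 0.02506 = 0.05202 K/W
Q = ΔT/ΣR = (20.7 °C − -3.63 °C)/0.05202 = 467.7 W
From the inner boundary to the concrete/plaster interface, ΣR_partial = 0.02696 K/W.
T_interface = T_in − Q·ΣR_partial = 20.7 °C − (467.7)(0.02696) = 8.09 °C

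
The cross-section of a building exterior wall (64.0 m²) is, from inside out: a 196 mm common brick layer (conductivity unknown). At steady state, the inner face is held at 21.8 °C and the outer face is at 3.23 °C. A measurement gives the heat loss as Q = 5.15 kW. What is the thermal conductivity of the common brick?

k = 0.849 W/m·K

ΣR = ΔT/Q = |21.8 − 3.23|/5150 = 0.003606 K/W
L/(kA) = 0.003606 ⇒ k = 0.196/(0.003606·64.0) = 0.849 W/m·K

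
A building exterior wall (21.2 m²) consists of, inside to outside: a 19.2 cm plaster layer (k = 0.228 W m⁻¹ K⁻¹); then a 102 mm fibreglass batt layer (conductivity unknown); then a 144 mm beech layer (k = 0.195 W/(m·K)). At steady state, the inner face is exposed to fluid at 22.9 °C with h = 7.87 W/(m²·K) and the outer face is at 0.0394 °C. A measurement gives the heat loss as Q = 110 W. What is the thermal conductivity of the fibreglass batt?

ΣR = ΔT/Q = |22.9 − 0.0394|/110 = 0.2078 K/W
Known resistances:
  R_conv,in = 1/(hA) = 1/(7.87·21.2) = 0.005994 K/W
  R_plaster = L/(kA) = 0.192/(0.228·21.2) = 0.03972 K/W
  R_beech = L/(kA) = 0.144/(0.195·21.2) = 0.03483 K/W
R_fibreglass batt = ΣR − ΣR_known = 0.2078 − 0.08054 = 0.1273 K/W
L/(kA) = 0.1273 ⇒ k = 0.102/(0.1273·21.2) = 0.0378 W/m·K

k = 0.0378 W/m·K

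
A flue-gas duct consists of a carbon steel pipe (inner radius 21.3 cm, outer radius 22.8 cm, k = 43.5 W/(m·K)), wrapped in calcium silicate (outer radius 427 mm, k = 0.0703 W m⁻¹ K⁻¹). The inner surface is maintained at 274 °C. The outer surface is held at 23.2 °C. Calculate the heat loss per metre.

Q' = 177 W/m

Series thermal resistances, inner to outer:
  R'_carbon steel = ln(0.228/0.213)/(2πk) = 0.06805/(2π·43.5) = 2.490×10^-4 m·K/W
  R'_calcium silicate = ln(0.427/0.228)/(2πk) = 0.6274/(2π·0.0703) = 1.420 m·K/W
ΣR = 2.490×10^-4 + 1.420 = 1.420 m·K/W
Q' = ΔT/ΣR = (274 °C − 23.2 °C)/1.420 = 177 W/m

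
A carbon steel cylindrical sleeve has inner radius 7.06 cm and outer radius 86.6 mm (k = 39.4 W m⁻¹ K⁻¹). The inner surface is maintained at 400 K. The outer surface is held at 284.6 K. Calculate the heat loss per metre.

Q' = 140 kW/m

Q' = 2πk·ΔT/ln(r₂/r₁) = 2π × 39.4 × 115.4 / ln(0.0866/0.0706) = 1.40×10^5 W/m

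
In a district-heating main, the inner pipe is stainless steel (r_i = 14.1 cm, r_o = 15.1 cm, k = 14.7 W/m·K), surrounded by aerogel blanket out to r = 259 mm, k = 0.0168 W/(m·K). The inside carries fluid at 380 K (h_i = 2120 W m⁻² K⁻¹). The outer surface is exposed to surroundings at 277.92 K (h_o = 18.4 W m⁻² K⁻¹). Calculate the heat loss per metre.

Q' = 19.8 W/m

Resistance network (inner→outer):
  R'_conv,in = 1/(2πr h) = 1/(2π·0.141·2120) = 5.324×10^-4 m·K/W
  R'_stainless steel = ln(0.151/0.141)/(2πk) = 0.06852/(2π·14.7) = 7.419×10^-4 m·K/W
  R'_aerogel blanket = ln(0.259/0.151)/(2πk) = 0.5395/(2π·0.0168) = 5.111 m·K/W
  R'_conv,out = 1/(2πr h) = 1/(2π·0.259·18.4) = 0.03340 m·K/W
ΣR = 5.324×10^-4 + 7.419×10^-4 + 5.111 + 0.03340 = 5.146 m·K/W
Q' = ΔT/ΣR = (380 K − 277.92 K)/5.146 = 19.8 W/m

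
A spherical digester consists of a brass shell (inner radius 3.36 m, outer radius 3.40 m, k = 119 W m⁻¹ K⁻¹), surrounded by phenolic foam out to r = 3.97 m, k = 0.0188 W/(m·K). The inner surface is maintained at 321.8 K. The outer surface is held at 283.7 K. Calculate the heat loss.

Q = 213 W

Treat each layer as a resistance in series:
  R_brass = (1/3.36 − 1/3.40)/(4πk) = 0.003501/(4π·119) = 2.341×10^-6 K/W
  R_phenolic foam = (1/3.40 − 1/3.97)/(4πk) = 0.04223/(4π·0.0188) = 0.1787 K/W
ΣR = 2.341×10^-6 + 0.1787 = 0.1787 K/W
Q = ΔT/ΣR = (321.8 K − 283.7 K)/0.1787 = 213 W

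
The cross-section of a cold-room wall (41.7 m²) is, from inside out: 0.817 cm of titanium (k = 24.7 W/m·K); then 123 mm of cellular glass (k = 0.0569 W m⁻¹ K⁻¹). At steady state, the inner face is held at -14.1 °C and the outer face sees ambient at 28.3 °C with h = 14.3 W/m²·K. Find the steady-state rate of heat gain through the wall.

Q = 792 W

Series thermal resistances, inner to outer:
  R_titanium = L/(kA) = 0.00817/(24.7·41.7) = 7.932×10^-6 K/W
  R_cellular glass = L/(kA) = 0.123/(0.0569·41.7) = 0.05184 K/W
  R_conv,out = 1/(hA) = 1/(14.3·41.7) = 0.001677 K/W
ΣR = 7.932×10^-6 + 0.05184 + 0.001677 = 0.05352 K/W
Q = ΔT/ΣR = (-14.1 °C − 28.3 °C)/0.05352 = -792 W
(Negative Q ⇒ heat flows inward; heat gain = 792 W.)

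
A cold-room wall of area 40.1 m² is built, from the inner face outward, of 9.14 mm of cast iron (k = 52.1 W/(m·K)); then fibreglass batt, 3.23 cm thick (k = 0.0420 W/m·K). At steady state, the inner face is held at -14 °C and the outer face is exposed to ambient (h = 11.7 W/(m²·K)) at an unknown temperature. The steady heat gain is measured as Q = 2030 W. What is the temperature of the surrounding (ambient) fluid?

Sum the resistances:
  R_cast iron = L/(kA) = 0.00914/(52.1·40.1) = 4.375×10^-6 K/W
  R_fibreglass batt = L/(kA) = 0.0323/(0.0420·40.1) = 0.01918 K/W
  R_conv,out = 1/(hA) = 1/(11.7·40.1) = 0.002131 K/W
ΣR = 0.02131 K/W
ΔT = Q·ΣR = 2030 × 0.02131 = 43.26 K
Heat flows inward, so T_out = T_in + ΔT = -14 + 43.26 = 29.3 °C

T_out = 29.3 °C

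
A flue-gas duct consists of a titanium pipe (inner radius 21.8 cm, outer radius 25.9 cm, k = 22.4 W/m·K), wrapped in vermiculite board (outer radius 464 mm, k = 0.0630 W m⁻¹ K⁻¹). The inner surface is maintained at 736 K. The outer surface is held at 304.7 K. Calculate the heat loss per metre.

Series thermal resistances, inner to outer:
  R'_titanium = ln(0.259/0.218)/(2πk) = 0.1723/(2π·22.4) = 0.001224 m·K/W
  R'_vermiculite board = ln(0.464/0.259)/(2πk) = 0.5831/(2π·0.0630) = 1.473 m·K/W
ΣR = 0.001224 + 1.473 = 1.474 m·K/W
Q' = ΔT/ΣR = (736 K − 304.7 K)/1.474 = 293 W/m

Q' = 293 W/m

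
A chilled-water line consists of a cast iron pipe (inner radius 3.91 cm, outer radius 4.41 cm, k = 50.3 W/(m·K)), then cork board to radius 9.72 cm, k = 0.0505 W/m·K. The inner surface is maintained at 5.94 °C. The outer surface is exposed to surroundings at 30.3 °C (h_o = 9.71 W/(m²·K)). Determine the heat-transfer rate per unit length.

Q' = 9.16 W/m

Series thermal resistances, inner to outer:
  R'_cast iron = ln(0.0441/0.0391)/(2πk) = 0.1203/(2π·50.3) = 3.808×10^-4 m·K/W
  R'_cork board = ln(0.0972/0.0441)/(2πk) = 0.7903/(2π·0.0505) = 2.491 m·K/W
  R'_conv,out = 1/(2πr h) = 1/(2π·0.0972·9.71) = 0.1686 m·K/W
ΣR = 3.808×10^-4 + 2.491 + 0.1686 = 2.660 m·K/W
Q' = ΔT/ΣR = (5.94 °C − 30.3 °C)/2.660 = -9.16 W/m
(Negative Q' ⇒ heat flows inward; heat gain = 9.16 W/m.)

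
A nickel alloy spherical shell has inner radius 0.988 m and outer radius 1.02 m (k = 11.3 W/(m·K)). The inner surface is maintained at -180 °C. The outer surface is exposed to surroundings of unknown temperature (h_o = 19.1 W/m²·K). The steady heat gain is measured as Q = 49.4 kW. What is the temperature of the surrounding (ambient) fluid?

T_out = 28.9 °C

Sum the resistances:
  R_nickel alloy = (1/0.988 − 1/1.02)/(4πk) = 0.03175/(4π·11.3) = 2.236×10^-4 K/W
  R_conv,out = 1/(4πr²h) = 1/(4π·1.02²·19.1) = 0.004005 K/W
ΣR = 0.004228 K/W
ΔT = Q·ΣR = 49400 × 0.004228 = 208.9 K
Heat flows inward, so T_out = T_in + ΔT = -180 + 208.9 = 28.9 °C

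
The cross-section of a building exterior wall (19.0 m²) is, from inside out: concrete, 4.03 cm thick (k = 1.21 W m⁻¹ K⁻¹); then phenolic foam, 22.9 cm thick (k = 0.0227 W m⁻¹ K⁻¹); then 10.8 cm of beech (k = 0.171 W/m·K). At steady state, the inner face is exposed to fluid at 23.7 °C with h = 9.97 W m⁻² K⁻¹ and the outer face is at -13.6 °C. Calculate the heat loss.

Q = 65.3 W

Treat each layer as a resistance in series:
  R_conv,in = 1/(hA) = 1/(9.97·19.0) = 0.005279 K/W
  R_concrete = L/(kA) = 0.0403/(1.21·19.0) = 0.001753 K/W
  R_phenolic foam = L/(kA) = 0.229/(0.0227·19.0) = 0.5310 K/W
  R_beech = L/(kA) = 0.108/(0.171·19.0) = 0.03324 K/W
ΣR = 0.005279 + 0.001753 + 0.5310 + 0.03324 = 0.5713 K/W
Q = ΔT/ΣR = (23.7 °C − -13.6 °C)/0.5713 = 65.3 W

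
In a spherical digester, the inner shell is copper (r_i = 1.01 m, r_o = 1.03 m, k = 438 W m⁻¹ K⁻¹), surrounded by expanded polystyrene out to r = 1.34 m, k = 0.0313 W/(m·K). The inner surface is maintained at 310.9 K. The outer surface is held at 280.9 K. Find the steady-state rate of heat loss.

Resistance network (inner→outer):
  R_copper = (1/1.01 − 1/1.03)/(4πk) = 0.01923/(4π·438) = 3.493×10^-6 K/W
  R_expanded polystyrene = (1/1.03 − 1/1.34)/(4πk) = 0.2246/(4π·0.0313) = 0.5710 K/W
ΣR = 3.493×10^-6 + 0.5710 = 0.5710 K/W
Q = ΔT/ΣR = (310.9 K − 280.9 K)/0.5710 = 52.5 W

Q = 52.5 W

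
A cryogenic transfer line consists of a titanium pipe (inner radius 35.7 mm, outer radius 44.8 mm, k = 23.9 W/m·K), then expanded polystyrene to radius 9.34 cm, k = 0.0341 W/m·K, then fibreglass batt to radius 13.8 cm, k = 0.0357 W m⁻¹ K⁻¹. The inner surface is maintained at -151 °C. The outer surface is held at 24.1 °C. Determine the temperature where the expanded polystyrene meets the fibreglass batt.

T = -34.8 °C

Series thermal resistances, inner to outer:
  R'_titanium = ln(0.0448/0.0357)/(2πk) = 0.2271/(2π·23.9) = 0.001512 m·K/W
  R'_expanded polystyrene = ln(0.0934/0.0448)/(2πk) = 0.7347/(2π·0.0341) = 3.429 m·K/W
  R'_fibreglass batt = ln(0.138/0.0934)/(2πk) = 0.3904/(2π·0.0357) = 1.740 m·K/W
ΣR = 0.001512 + 3.429 + 1.740 = 5.171 m·K/W
Q' = ΔT/ΣR = (-151 °C − 24.1 °C)/5.171 = -33.86 W/m
From the inner boundary to the expanded polystyrene/fibreglass batt interface, ΣR_partial = 3.431 m·K/W.
T_interface = T_in − Q'·ΣR_partial = -151 °C − (-33.86)(3.431) = -34.8 °C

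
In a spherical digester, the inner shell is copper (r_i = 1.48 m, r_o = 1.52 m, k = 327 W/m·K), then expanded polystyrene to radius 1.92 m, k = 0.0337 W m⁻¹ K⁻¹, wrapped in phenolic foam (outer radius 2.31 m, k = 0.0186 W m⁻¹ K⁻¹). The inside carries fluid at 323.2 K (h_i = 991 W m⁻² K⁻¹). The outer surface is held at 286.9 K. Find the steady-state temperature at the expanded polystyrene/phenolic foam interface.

T = 306.4 K

Treat each layer as a resistance in series:
  R_conv,in = 1/(4πr²h) = 1/(4π·1.48²·991) = 3.666×10^-5 K/W
  R_copper = (1/1.48 − 1/1.52)/(4πk) = 0.01778/(4π·327) = 4.327×10^-6 K/W
  R_expanded polystyrene = (1/1.52 − 1/1.92)/(4πk) = 0.1371/(4π·0.0337) = 0.3236 K/W
  R_phenolic foam = (1/1.92 − 1/2.31)/(4πk) = 0.08793/(4π·0.0186) = 0.3762 K/W
ΣR = 3.666×10^-5 + 4.327×10^-6 + 0.3236 + 0.3762 = 0.6998 K/W
Q = ΔT/ΣR = (323.2 K − 286.9 K)/0.6998 = 51.87 W
From the inner boundary to the expanded polystyrene/phenolic foam interface, ΣR_partial = 0.3236 K/W.
T_interface = T_in − Q·ΣR_partial = 323.2 K − (51.87)(0.3236) = 306.4 K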